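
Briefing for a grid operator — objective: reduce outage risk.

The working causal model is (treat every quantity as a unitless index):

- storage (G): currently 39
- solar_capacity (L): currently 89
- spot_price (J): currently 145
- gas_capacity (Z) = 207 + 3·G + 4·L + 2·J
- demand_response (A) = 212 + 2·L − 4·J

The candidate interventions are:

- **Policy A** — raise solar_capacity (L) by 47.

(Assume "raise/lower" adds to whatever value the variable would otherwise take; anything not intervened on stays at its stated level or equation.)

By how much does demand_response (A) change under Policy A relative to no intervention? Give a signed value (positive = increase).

Baseline:
  L = 89
  J = 145
  A = 212 + 2·89 − 4·145 = -190
Policy A (L + 47):
  L = 89 + 47 = 136
  J = 145
  A = 212 + 2·136 − 4·145 = -96
Change in A: -96 − (-190) = 94

94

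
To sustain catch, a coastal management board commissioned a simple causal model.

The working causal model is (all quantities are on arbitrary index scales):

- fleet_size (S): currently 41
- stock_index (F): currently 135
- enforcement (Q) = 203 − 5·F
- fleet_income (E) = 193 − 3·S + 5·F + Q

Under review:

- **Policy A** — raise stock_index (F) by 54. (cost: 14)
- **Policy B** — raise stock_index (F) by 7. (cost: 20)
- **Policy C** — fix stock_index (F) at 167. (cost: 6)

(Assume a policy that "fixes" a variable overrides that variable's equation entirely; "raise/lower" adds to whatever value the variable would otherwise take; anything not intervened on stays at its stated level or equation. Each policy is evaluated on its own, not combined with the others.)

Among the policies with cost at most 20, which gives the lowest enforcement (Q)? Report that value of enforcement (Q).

-742

Policy A (F + 54):
  F = 135 + 54 = 189
  Q = 203 − 5·189 = -742
Policy B (F + 7):
  F = 135 + 7 = 142
  Q = 203 − 5·142 = -507
Policy C (F := 167):
  F = 167
  Q = 203 − 5·167 = -632
Comparing — Policy A: Q=-742, Policy B: Q=-507, Policy C: Q=-632. Lowest is -742 (Policy A).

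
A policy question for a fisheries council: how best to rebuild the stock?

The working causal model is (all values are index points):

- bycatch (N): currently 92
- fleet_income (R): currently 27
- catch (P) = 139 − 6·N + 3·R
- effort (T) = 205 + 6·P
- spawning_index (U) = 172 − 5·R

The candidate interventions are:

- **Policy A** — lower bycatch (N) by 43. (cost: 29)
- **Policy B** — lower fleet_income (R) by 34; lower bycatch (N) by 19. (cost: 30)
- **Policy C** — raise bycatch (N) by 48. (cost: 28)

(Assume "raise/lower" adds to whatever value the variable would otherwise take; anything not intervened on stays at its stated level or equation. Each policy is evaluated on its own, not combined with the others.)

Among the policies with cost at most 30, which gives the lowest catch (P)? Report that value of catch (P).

-620

Policy A (N − 43):
  N = 92 − 43 = 49
  R = 27
  P = 139 − 6·49 + 3·27 = -74
Policy B (R − 34, N − 19):
  N = 92 − 19 = 73
  R = 27 − 34 = -7
  P = 139 − 6·73 + 3·(-7) = -320
Policy C (N + 48):
  N = 92 + 48 = 140
  R = 27
  P = 139 − 6·140 + 3·27 = -620
Comparing — Policy A: P=-74, Policy B: P=-320, Policy C: P=-620. Lowest is -620 (Policy C).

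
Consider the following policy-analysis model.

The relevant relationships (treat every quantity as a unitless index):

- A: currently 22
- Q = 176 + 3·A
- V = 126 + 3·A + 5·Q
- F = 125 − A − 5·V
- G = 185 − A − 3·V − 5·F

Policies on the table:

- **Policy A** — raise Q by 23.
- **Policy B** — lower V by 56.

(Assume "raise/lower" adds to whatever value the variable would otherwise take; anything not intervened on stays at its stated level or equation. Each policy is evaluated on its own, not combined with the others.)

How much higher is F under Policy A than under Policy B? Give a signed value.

Policy A (Q + 23):
  A = 22
  Q = 176 + 3·22 (+23 from intervention) = 265
  V = 126 + 3·22 + 5·265 = 1517
  F = 125 − 22 − 5·1517 = -7482
Policy B (V − 56):
  A = 22
  Q = 176 + 3·22 = 242
  V = 126 + 3·22 + 5·242 (−56 from intervention) = 1346
  F = 125 − 22 − 5·1346 = -6627
F: -7482 − (-6627) = -855

-855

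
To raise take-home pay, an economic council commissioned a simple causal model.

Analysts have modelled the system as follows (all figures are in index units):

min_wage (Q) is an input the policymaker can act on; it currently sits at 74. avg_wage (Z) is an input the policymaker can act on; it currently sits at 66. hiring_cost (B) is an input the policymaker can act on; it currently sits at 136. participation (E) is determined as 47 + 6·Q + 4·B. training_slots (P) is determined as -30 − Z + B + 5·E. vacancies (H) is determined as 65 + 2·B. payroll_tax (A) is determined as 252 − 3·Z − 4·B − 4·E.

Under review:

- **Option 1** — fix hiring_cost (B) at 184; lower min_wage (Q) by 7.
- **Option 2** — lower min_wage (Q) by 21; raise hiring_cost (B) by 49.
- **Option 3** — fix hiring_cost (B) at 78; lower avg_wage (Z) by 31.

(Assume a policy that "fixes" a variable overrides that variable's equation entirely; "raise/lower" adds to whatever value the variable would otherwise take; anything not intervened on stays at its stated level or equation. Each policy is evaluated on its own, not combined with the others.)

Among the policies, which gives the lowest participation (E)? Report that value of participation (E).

803

Option 1 (B := 184, Q − 7):
  Q = 74 − 7 = 67
  B = 184
  E = 47 + 6·67 + 4·184 = 1185
Option 2 (Q − 21, B + 49):
  Q = 74 − 21 = 53
  B = 136 + 49 = 185
  E = 47 + 6·53 + 4·185 = 1105
Option 3 (B := 78, Z − 31):
  Q = 74
  B = 78
  E = 47 + 6·74 + 4·78 = 803
Comparing — Option 1: E=1185, Option 2: E=1105, Option 3: E=803. Lowest is 803 (Option 3).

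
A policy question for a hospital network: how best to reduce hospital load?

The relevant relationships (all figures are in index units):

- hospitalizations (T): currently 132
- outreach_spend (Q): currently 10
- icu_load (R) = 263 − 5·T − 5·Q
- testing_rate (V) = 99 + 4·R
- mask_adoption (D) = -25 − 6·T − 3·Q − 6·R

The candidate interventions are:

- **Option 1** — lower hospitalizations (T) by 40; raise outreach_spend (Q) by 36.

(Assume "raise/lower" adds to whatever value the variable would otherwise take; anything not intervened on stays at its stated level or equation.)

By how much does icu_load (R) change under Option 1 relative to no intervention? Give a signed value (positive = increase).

20

Baseline:
  T = 132
  Q = 10
  R = 263 − 5·132 − 5·10 = -447
Option 1 (T − 40, Q + 36):
  T = 132 − 40 = 92
  Q = 10 + 36 = 46
  R = 263 − 5·92 − 5·46 = -427
Change in R: -427 − (-447) = 20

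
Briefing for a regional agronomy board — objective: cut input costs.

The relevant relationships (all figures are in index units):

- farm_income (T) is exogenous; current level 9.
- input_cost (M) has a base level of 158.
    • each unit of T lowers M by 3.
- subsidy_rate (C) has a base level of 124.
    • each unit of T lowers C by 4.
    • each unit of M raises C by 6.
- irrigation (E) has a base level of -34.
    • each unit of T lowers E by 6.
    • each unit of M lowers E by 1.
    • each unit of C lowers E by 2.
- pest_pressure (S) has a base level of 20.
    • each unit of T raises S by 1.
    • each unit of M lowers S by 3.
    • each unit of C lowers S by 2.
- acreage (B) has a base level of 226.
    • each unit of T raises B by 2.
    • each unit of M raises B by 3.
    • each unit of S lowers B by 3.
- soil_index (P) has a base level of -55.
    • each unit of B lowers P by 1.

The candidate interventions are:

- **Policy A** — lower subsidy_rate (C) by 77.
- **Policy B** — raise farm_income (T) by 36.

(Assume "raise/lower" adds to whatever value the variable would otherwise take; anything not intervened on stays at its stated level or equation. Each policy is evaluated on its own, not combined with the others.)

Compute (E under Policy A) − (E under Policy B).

-1322

Policy A (C − 77):
  T = 9
  M = 158 − 3·9 = 131
  C = 124 − 4·9 + 6·131 (−77 from intervention) = 797
  E = -34 − 6·9 − 131 − 2·797 = -1813
Policy B (T + 36):
  T = 9 + 36 = 45
  M = 158 − 3·45 = 23
  C = 124 − 4·45 + 6·23 = 82
  E = -34 − 6·45 − 23 − 2·82 = -491
E: -1813 − (-491) = -1322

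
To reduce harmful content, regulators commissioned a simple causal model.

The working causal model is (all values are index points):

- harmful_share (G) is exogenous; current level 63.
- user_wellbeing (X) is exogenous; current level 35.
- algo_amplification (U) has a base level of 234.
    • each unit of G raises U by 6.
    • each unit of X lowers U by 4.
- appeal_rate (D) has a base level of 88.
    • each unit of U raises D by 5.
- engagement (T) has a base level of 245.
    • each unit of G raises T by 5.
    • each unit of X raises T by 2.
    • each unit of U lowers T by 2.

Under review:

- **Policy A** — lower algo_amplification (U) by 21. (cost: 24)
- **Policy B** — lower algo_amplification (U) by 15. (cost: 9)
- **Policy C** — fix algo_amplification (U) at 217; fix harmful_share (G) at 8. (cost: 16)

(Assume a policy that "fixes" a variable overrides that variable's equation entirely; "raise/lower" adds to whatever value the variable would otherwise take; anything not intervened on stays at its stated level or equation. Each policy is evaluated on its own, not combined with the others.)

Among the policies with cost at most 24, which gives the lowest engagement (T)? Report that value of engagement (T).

Policy A (U − 21):
  G = 63
  X = 35
  U = 234 + 6·63 − 4·35 (−21 from intervention) = 451
  T = 245 + 5·63 + 2·35 − 2·451 = -272
Policy B (U − 15):
  G = 63
  X = 35
  U = 234 + 6·63 − 4·35 (−15 from intervention) = 457
  T = 245 + 5·63 + 2·35 − 2·457 = -284
Policy C (U := 217, G := 8):
  G = 8
  X = 35
  U = 217
  T = 245 + 5·8 + 2·35 − 2·217 = -79
Comparing — Policy A: T=-272, Policy B: T=-284, Policy C: T=-79. Lowest is -284 (Policy B).

-284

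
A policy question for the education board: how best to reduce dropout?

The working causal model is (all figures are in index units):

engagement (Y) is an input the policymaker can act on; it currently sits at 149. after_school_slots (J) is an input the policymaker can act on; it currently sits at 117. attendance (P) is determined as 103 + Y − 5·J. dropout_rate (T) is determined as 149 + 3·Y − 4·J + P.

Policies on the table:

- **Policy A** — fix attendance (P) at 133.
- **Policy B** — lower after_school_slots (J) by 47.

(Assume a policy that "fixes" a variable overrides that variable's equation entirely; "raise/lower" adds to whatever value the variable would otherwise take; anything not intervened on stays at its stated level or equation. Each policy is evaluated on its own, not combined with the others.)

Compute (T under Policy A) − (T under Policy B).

Policy A (P := 133):
  Y = 149
  J = 117
  P = 133
  T = 149 + 3·149 − 4·117 + 133 = 261
Policy B (J − 47):
  Y = 149
  J = 117 − 47 = 70
  P = 103 + 149 − 5·70 = -98
  T = 149 + 3·149 − 4·70 + (-98) = 218
T: 261 − 218 = 43

43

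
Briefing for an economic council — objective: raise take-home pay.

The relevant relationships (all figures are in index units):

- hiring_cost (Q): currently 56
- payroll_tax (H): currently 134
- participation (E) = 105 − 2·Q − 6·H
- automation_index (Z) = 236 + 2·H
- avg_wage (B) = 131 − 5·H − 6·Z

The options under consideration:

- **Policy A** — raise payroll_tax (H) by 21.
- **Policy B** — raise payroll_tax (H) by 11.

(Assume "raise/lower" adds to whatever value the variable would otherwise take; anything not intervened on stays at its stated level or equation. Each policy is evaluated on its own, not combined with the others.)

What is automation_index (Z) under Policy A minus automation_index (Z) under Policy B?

20

Policy A (H + 21):
  H = 134 + 21 = 155
  Z = 236 + 2·155 = 546
Policy B (H + 11):
  H = 134 + 11 = 145
  Z = 236 + 2·145 = 526
Z: 546 − 526 = 20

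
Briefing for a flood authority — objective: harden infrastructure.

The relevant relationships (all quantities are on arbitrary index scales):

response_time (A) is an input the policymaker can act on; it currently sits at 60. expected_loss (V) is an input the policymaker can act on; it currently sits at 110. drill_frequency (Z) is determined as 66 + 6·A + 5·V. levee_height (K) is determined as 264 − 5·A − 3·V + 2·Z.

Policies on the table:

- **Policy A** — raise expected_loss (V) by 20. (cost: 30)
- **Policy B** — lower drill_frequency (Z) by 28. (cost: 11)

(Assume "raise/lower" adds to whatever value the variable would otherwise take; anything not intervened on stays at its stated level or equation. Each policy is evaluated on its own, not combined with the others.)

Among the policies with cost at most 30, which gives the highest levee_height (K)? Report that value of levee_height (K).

1726

Policy A (V + 20):
  A = 60
  V = 110 + 20 = 130
  Z = 66 + 6·60 + 5·130 = 1076
  K = 264 − 5·60 − 3·130 + 2·1076 = 1726
Policy B (Z − 28):
  A = 60
  V = 110
  Z = 66 + 6·60 + 5·110 (−28 from intervention) = 948
  K = 264 − 5·60 − 3·110 + 2·948 = 1530
Comparing — Policy A: K=1726, Policy B: K=1530. Highest is 1726 (Policy A).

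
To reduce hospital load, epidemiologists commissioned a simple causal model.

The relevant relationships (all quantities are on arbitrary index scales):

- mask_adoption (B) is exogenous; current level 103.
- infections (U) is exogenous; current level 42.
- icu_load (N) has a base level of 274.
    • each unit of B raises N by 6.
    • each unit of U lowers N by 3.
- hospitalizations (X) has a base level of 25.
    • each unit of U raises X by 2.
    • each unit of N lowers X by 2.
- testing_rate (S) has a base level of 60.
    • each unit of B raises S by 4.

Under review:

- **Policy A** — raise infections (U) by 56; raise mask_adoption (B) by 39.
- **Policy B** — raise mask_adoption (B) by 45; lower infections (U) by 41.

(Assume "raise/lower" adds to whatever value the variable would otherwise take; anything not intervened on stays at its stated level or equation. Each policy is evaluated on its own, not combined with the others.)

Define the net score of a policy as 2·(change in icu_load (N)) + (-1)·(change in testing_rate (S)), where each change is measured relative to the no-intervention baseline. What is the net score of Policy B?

606

Baseline:
  B = 103
  U = 42
  N = 274 + 6·103 − 3·42 = 766
  S = 60 + 4·103 = 472
Policy B (B + 45, U − 41):
  B = 103 + 45 = 148
  U = 42 − 41 = 1
  N = 274 + 6·148 − 3·1 = 1159
  S = 60 + 4·148 = 652
ΔN = 1159 − 766 = 393; ΔS = 652 − 472 = 180
Score = 2·393 + (-1)·180 = 606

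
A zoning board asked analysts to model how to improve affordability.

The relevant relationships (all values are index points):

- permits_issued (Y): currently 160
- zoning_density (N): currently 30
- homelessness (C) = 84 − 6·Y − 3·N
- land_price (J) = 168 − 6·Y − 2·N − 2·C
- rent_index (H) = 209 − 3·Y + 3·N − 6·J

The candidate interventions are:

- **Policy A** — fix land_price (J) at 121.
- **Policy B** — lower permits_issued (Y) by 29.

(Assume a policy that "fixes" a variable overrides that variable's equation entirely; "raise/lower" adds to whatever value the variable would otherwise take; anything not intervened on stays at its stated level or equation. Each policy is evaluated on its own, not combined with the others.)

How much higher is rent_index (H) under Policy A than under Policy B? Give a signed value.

Policy A (J := 121):
  Y = 160
  N = 30
  C = 84 − 6·160 − 3·30 = -966
  J = 121
  H = 209 − 3·160 + 3·30 − 6·121 = -907
Policy B (Y − 29):
  Y = 160 − 29 = 131
  N = 30
  C = 84 − 6·131 − 3·30 = -792
  J = 168 − 6·131 − 2·30 − 2·(-792) = 906
  H = 209 − 3·131 + 3·30 − 6·906 = -5530
H: -907 − (-5530) = 4623

4623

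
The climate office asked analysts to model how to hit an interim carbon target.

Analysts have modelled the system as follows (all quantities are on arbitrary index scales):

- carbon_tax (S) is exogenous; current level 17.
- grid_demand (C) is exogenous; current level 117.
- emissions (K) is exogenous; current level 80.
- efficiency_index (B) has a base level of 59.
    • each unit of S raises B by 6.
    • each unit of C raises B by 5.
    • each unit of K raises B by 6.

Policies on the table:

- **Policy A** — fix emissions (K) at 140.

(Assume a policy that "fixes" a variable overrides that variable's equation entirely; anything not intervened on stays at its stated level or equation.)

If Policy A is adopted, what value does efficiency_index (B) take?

Policy A (K := 140):
  S = 17
  C = 117
  K = 140
  B = 59 + 6·17 + 5·117 + 6·140 = 1586

1586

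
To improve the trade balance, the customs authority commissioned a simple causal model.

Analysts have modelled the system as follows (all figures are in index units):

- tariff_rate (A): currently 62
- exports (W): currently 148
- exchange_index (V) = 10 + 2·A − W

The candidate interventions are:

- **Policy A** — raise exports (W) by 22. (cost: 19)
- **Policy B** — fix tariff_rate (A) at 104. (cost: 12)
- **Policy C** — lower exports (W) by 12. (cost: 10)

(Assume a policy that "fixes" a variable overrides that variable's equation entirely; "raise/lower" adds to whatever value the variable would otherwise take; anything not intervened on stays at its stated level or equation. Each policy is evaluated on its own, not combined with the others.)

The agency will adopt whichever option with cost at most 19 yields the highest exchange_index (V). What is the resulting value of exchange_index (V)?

Policy A (W + 22):
  A = 62
  W = 148 + 22 = 170
  V = 10 + 2·62 − 170 = -36
Policy B (A := 104):
  A = 104
  W = 148
  V = 10 + 2·104 − 148 = 70
Policy C (W − 12):
  A = 62
  W = 148 − 12 = 136
  V = 10 + 2·62 − 136 = -2
Comparing — Policy A: V=-36, Policy B: V=70, Policy C: V=-2. Highest is 70 (Policy B).

70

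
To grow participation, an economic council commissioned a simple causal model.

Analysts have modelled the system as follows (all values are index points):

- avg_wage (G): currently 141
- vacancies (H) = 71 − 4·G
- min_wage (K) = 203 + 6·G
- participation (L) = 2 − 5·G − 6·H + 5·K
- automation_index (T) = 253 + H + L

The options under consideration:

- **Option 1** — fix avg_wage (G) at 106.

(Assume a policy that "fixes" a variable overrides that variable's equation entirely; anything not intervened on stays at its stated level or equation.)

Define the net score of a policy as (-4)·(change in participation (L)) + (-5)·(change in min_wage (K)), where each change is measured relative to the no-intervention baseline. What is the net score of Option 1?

7910

Baseline:
  G = 141
  H = 71 − 4·141 = -493
  K = 203 + 6·141 = 1049
  L = 2 − 5·141 − 6·(-493) + 5·1049 = 7500
Option 1 (G := 106):
  G = 106
  H = 71 − 4·106 = -353
  K = 203 + 6·106 = 839
  L = 2 − 5·106 − 6·(-353) + 5·839 = 5785
ΔL = 5785 − 7500 = -1715; ΔK = 839 − 1049 = -210
Score = (-4)·(-1715) + (-5)·(-210) = 7910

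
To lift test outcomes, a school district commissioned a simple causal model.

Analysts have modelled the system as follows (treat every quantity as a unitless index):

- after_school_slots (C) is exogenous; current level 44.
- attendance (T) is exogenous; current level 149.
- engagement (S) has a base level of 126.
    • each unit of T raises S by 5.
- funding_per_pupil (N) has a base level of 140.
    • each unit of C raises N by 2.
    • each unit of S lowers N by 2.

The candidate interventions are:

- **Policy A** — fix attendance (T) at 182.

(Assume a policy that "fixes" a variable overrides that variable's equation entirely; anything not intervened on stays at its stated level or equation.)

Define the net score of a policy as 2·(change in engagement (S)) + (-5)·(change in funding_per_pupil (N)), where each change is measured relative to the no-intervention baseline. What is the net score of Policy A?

1980

Baseline:
  C = 44
  T = 149
  S = 126 + 5·149 = 871
  N = 140 + 2·44 − 2·871 = -1514
Policy A (T := 182):
  C = 44
  T = 182
  S = 126 + 5·182 = 1036
  N = 140 + 2·44 − 2·1036 = -1844
ΔS = 1036 − 871 = 165; ΔN = -1844 − (-1514) = -330
Score = 2·165 + (-5)·(-330) = 1980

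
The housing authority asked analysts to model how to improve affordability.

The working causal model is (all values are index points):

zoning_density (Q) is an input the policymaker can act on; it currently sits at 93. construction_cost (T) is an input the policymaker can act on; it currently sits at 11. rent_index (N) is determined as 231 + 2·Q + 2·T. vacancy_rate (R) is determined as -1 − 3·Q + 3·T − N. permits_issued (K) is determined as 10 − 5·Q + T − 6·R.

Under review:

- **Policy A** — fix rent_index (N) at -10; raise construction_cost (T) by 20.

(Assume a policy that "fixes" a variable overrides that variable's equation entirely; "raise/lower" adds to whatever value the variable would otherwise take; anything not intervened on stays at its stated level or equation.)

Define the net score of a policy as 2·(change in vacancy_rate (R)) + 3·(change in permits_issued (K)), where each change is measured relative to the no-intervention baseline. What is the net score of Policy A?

-8084

Baseline:
  Q = 93
  T = 11
  N = 231 + 2·93 + 2·11 = 439
  R = -1 − 3·93 + 3·11 − 439 = -686
  K = 10 − 5·93 + 11 − 6·(-686) = 3672
Policy A (N := -10, T + 20):
  Q = 93
  T = 11 + 20 = 31
  N = -10
  R = -1 − 3·93 + 3·31 − (-10) = -177
  K = 10 − 5·93 + 31 − 6·(-177) = 638
ΔR = -177 − (-686) = 509; ΔK = 638 − 3672 = -3034
Score = 2·509 + 3·(-3034) = -8084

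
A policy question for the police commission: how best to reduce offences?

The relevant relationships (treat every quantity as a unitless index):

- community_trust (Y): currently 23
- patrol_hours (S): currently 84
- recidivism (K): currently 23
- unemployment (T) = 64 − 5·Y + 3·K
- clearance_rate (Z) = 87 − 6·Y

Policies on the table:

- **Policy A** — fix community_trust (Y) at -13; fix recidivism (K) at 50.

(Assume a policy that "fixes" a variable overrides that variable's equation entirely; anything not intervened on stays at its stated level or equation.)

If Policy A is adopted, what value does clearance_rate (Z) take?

Policy A (Y := -13, K := 50):
  Y = -13
  Z = 87 − 6·(-13) = 165

165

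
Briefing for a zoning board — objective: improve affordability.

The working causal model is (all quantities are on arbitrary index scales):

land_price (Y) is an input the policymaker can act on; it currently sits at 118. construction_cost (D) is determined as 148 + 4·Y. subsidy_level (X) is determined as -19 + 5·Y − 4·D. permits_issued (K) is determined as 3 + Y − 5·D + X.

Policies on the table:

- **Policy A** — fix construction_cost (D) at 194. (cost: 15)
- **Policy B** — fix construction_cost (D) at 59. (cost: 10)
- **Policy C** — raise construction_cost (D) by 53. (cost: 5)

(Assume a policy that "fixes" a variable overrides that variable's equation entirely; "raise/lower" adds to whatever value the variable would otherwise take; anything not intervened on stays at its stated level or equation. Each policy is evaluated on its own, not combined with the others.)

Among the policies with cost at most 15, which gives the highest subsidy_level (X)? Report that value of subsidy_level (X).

Policy A (D := 194):
  Y = 118
  D = 194
  X = -19 + 5·118 − 4·194 = -205
Policy B (D := 59):
  Y = 118
  D = 59
  X = -19 + 5·118 − 4·59 = 335
Policy C (D + 53):
  Y = 118
  D = 148 + 4·118 (+53 from intervention) = 673
  X = -19 + 5·118 − 4·673 = -2121
Comparing — Policy A: X=-205, Policy B: X=335, Policy C: X=-2121. Highest is 335 (Policy B).

335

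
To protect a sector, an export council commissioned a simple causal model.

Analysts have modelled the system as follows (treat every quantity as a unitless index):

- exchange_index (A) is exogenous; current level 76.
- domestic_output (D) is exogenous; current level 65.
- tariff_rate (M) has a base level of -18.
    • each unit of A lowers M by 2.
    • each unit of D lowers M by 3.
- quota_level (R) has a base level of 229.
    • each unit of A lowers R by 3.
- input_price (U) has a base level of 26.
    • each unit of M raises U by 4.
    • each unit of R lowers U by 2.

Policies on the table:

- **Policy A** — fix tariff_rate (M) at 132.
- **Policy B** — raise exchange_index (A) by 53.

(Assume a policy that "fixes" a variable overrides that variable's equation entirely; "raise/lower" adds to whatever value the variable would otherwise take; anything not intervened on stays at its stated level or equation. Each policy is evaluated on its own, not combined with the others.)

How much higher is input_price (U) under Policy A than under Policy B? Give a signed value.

Policy A (M := 132):
  A = 76
  D = 65
  M = 132
  R = 229 − 3·76 = 1
  U = 26 + 4·132 − 2·1 = 552
Policy B (A + 53):
  A = 76 + 53 = 129
  D = 65
  M = -18 − 2·129 − 3·65 = -471
  R = 229 − 3·129 = -158
  U = 26 + 4·(-471) − 2·(-158) = -1542
U: 552 − (-1542) = 2094

2094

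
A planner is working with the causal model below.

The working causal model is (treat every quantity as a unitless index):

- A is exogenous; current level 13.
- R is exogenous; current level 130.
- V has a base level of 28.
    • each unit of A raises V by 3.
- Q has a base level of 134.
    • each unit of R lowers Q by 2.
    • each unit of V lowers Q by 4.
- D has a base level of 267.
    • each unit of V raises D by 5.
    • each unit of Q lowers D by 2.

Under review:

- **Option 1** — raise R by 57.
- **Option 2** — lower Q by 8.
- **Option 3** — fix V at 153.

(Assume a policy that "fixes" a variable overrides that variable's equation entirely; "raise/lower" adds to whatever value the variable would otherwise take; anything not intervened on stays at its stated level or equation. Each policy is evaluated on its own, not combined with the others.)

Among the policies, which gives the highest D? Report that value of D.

2508

Option 1 (R + 57):
  A = 13
  R = 130 + 57 = 187
  V = 28 + 3·13 = 67
  Q = 134 − 2·187 − 4·67 = -508
  D = 267 + 5·67 − 2·(-508) = 1618
Option 2 (Q − 8):
  A = 13
  R = 130
  V = 28 + 3·13 = 67
  Q = 134 − 2·130 − 4·67 (−8 from intervention) = -402
  D = 267 + 5·67 − 2·(-402) = 1406
Option 3 (V := 153):
  A = 13
  R = 130
  V = 153
  Q = 134 − 2·130 − 4·153 = -738
  D = 267 + 5·153 − 2·(-738) = 2508
Comparing — Option 1: D=1618, Option 2: D=1406, Option 3: D=2508. Highest is 2508 (Option 3).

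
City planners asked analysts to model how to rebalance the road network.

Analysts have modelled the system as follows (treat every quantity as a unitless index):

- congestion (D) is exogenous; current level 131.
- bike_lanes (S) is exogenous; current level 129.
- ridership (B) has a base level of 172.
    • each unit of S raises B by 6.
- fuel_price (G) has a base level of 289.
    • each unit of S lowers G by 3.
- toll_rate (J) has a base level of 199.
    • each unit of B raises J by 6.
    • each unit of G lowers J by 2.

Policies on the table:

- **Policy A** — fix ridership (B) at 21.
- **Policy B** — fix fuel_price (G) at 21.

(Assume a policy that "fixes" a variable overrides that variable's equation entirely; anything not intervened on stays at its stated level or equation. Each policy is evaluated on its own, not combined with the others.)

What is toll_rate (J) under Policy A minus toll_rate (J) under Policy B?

-5312

Policy A (B := 21):
  S = 129
  B = 21
  G = 289 − 3·129 = -98
  J = 199 + 6·21 − 2·(-98) = 521
Policy B (G := 21):
  S = 129
  B = 172 + 6·129 = 946
  G = 21
  J = 199 + 6·946 − 2·21 = 5833
J: 521 − 5833 = -5312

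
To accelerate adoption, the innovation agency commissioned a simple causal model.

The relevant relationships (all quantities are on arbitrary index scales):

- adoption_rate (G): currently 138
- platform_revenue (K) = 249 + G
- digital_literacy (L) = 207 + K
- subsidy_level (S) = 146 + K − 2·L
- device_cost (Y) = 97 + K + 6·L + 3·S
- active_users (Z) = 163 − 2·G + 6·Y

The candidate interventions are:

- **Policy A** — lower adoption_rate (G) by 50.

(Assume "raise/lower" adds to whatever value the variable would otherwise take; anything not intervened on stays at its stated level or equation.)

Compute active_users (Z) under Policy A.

Policy A (G − 50):
  G = 138 − 50 = 88
  K = 249 + 88 = 337
  L = 207 + 337 = 544
  S = 146 + 337 − 2·544 = -605
  Y = 97 + 337 + 6·544 + 3·(-605) = 1883
  Z = 163 − 2·88 + 6·1883 = 11285

11285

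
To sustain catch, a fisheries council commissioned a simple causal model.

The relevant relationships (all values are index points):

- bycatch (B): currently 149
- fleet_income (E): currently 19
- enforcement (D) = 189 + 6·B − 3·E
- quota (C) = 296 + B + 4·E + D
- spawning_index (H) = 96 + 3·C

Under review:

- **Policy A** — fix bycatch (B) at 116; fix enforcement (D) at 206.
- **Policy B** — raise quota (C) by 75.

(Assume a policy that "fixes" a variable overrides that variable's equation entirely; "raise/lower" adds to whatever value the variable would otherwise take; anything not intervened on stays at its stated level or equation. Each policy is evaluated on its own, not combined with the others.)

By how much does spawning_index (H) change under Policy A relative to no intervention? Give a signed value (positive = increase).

Baseline:
  B = 149
  E = 19
  D = 189 + 6·149 − 3·19 = 1026
  C = 296 + 149 + 4·19 + 1026 = 1547
  H = 96 + 3·1547 = 4737
Policy A (B := 116, D := 206):
  B = 116
  E = 19
  D = 206
  C = 296 + 116 + 4·19 + 206 = 694
  H = 96 + 3·694 = 2178
Change in H: 2178 − 4737 = -2559

-2559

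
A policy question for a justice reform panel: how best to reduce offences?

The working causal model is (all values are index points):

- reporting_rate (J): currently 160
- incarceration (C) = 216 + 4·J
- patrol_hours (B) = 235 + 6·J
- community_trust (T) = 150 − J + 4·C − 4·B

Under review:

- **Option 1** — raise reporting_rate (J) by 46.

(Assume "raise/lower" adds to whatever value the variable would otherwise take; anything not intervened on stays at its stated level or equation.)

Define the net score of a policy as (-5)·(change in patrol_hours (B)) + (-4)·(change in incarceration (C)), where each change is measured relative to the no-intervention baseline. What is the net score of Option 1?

-2116

Baseline:
  J = 160
  C = 216 + 4·160 = 856
  B = 235 + 6·160 = 1195
Option 1 (J + 46):
  J = 160 + 46 = 206
  C = 216 + 4·206 = 1040
  B = 235 + 6·206 = 1471
ΔB = 1471 − 1195 = 276; ΔC = 1040 − 856 = 184
Score = (-5)·276 + (-4)·184 = -2116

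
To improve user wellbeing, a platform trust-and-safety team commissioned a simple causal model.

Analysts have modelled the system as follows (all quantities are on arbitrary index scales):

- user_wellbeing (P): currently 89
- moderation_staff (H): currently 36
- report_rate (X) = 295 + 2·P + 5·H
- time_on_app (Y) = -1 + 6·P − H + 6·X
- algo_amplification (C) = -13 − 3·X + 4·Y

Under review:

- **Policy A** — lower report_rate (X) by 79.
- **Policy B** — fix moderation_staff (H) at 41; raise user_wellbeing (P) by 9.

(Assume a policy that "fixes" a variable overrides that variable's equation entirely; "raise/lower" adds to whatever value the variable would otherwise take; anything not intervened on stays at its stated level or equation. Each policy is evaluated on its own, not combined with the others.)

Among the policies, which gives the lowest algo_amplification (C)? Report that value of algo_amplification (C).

Policy A (X − 79):
  P = 89
  H = 36
  X = 295 + 2·89 + 5·36 (−79 from intervention) = 574
  Y = -1 + 6·89 − 36 + 6·574 = 3941
  C = -13 − 3·574 + 4·3941 = 14029
Policy B (H := 41, P + 9):
  P = 89 + 9 = 98
  H = 41
  X = 295 + 2·98 + 5·41 = 696
  Y = -1 + 6·98 − 41 + 6·696 = 4722
  C = -13 − 3·696 + 4·4722 = 16787
Comparing — Policy A: C=14029, Policy B: C=16787. Lowest is 14029 (Policy A).

14029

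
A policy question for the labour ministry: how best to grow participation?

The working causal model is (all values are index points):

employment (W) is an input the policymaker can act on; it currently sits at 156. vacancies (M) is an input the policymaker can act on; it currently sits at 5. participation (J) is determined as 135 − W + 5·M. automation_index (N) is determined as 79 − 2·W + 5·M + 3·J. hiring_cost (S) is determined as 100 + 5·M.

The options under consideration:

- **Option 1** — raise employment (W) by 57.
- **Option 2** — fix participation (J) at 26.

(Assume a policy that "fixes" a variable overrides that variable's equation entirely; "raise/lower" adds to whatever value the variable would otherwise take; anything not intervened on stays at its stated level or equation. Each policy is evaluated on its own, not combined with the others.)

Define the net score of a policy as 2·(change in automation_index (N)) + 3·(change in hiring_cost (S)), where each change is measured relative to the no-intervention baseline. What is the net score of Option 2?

132

Baseline:
  W = 156
  M = 5
  J = 135 − 156 + 5·5 = 4
  N = 79 − 2·156 + 5·5 + 3·4 = -196
  S = 100 + 5·5 = 125
Option 2 (J := 26):
  W = 156
  M = 5
  J = 26
  N = 79 − 2·156 + 5·5 + 3·26 = -130
  S = 100 + 5·5 = 125
ΔN = -130 − (-196) = 66; ΔS = 125 − 125 = 0
Score = 2·66 + 3·0 = 132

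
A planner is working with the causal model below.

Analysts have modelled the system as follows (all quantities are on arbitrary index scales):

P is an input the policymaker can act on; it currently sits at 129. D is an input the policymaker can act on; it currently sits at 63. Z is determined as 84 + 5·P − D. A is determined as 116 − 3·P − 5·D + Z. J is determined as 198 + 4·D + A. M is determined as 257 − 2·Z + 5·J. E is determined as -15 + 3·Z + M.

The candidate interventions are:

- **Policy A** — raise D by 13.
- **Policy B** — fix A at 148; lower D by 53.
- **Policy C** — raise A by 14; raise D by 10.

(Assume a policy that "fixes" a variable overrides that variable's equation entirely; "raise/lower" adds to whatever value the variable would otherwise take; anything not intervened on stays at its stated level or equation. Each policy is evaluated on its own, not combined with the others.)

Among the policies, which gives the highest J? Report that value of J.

Policy A (D + 13):
  P = 129
  D = 63 + 13 = 76
  Z = 84 + 5·129 − 76 = 653
  A = 116 − 3·129 − 5·76 + 653 = 2
  J = 198 + 4·76 + 2 = 504
Policy B (A := 148, D − 53):
  P = 129
  D = 63 − 53 = 10
  Z = 84 + 5·129 − 10 = 719
  A = 148
  J = 198 + 4·10 + 148 = 386
Policy C (A + 14, D + 10):
  P = 129
  D = 63 + 10 = 73
  Z = 84 + 5·129 − 73 = 656
  A = 116 − 3·129 − 5·73 + 656 (+14 from intervention) = 34
  J = 198 + 4·73 + 34 = 524
Comparing — Policy A: J=504, Policy B: J=386, Policy C: J=524. Highest is 524 (Policy C).

524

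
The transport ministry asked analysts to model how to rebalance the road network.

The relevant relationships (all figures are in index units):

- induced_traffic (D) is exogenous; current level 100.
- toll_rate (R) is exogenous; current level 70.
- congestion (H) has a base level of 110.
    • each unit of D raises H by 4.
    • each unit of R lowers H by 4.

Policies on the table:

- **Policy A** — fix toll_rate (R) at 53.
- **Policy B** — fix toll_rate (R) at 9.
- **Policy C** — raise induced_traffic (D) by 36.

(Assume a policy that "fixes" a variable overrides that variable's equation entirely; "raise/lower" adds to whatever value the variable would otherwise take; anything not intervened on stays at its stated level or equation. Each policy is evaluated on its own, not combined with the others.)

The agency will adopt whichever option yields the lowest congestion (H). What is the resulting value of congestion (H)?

298

Policy A (R := 53):
  D = 100
  R = 53
  H = 110 + 4·100 − 4·53 = 298
Policy B (R := 9):
  D = 100
  R = 9
  H = 110 + 4·100 − 4·9 = 474
Policy C (D + 36):
  D = 100 + 36 = 136
  R = 70
  H = 110 + 4·136 − 4·70 = 374
Comparing — Policy A: H=298, Policy B: H=474, Policy C: H=374. Lowest is 298 (Policy A).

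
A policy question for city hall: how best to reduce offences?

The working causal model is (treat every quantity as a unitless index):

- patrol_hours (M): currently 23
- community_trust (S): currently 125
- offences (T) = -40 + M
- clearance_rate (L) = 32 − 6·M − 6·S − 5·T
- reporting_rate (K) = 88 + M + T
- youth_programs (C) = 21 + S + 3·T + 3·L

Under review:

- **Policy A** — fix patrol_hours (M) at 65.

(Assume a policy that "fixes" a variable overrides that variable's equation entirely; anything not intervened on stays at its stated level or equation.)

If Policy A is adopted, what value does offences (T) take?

Policy A (M := 65):
  M = 65
  T = -40 + 65 = 25

25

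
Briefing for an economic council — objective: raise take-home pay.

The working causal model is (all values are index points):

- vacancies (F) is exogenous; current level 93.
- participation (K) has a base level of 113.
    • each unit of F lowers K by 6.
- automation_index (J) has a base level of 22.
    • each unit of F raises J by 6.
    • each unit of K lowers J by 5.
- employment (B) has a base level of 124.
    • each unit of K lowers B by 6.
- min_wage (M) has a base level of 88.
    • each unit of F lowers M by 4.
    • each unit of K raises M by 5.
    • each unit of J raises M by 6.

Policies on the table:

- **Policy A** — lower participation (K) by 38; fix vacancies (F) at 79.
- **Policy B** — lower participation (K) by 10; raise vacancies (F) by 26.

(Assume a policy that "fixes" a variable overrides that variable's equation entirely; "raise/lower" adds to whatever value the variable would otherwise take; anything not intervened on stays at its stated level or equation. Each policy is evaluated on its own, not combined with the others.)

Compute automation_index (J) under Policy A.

Policy A (K − 38, F := 79):
  F = 79
  K = 113 − 6·79 (−38 from intervention) = -399
  J = 22 + 6·79 − 5·(-399) = 2491

2491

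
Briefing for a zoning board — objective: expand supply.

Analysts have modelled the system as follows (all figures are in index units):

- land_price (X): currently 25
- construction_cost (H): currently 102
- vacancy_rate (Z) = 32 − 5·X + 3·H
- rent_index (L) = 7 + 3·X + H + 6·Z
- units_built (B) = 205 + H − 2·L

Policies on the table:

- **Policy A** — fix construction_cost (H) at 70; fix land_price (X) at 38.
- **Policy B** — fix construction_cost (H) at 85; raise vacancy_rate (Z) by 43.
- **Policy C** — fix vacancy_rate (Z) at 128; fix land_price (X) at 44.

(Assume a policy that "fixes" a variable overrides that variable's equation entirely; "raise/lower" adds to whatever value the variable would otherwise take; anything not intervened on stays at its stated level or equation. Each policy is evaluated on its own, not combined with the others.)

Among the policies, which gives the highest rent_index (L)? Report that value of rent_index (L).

1397

Policy A (H := 70, X := 38):
  X = 38
  H = 70
  Z = 32 − 5·38 + 3·70 = 52
  L = 7 + 3·38 + 70 + 6·52 = 503
Policy B (H := 85, Z + 43):
  X = 25
  H = 85
  Z = 32 − 5·25 + 3·85 (+43 from intervention) = 205
  L = 7 + 3·25 + 85 + 6·205 = 1397
Policy C (Z := 128, X := 44):
  X = 44
  H = 102
  Z = 128
  L = 7 + 3·44 + 102 + 6·128 = 1009
Comparing — Policy A: L=503, Policy B: L=1397, Policy C: L=1009. Highest is 1397 (Policy B).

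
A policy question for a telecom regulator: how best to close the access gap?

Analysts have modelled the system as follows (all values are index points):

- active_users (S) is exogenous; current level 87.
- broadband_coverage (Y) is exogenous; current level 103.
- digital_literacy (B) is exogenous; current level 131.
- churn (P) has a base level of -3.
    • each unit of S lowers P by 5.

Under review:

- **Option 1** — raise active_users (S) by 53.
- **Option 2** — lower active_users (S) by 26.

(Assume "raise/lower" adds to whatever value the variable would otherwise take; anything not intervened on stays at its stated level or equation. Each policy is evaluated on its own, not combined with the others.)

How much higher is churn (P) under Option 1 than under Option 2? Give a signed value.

Option 1 (S + 53):
  S = 87 + 53 = 140
  P = -3 − 5·140 = -703
Option 2 (S − 26):
  S = 87 − 26 = 61
  P = -3 − 5·61 = -308
P: -703 − (-308) = -395

-395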